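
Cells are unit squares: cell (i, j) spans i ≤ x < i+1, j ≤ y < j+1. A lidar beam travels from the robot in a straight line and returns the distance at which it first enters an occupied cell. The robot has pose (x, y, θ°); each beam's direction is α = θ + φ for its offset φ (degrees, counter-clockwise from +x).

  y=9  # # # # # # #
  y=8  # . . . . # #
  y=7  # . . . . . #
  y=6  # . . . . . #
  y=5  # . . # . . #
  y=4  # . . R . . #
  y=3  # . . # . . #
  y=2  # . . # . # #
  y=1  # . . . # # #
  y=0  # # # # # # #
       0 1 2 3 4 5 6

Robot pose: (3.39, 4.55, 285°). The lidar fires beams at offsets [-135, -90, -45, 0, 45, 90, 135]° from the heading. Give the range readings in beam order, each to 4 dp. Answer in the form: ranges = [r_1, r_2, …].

beam 1: φ=-135°, α=150°
  d=(-0.8660,0.5000)  start (3,4)  tX=0.4503 tY=0.9000  stride 1/|dx|=1.1547 1/|dy|=2.0000
    cross x-line → (2,4), t=0.4503
    cross y-line → (2,5), t=0.9000
    cross x-line → (1,5), t=1.6050
    cross x-line → (0,5), t=2.7597 (wall)
  → r_1 = 2.7597
beam 2: φ=-90°, α=195°
  d=(-0.9659,-0.2588)  start (3,4)  tX=0.4038 tY=2.1250  stride 1/|dx|=1.0353 1/|dy|=3.8637
    cross x-line → (2,4), t=0.4038
    cross x-line → (1,4), t=1.4390
    cross y-line → (1,3), t=2.1250
    cross x-line → (0,3), t=2.4743 (wall)
  → r_2 = 2.4743
beam 3: φ=-45°, α=240°
  d=(-0.5000,-0.8660)  start (3,4)  tX=0.7800 tY=0.6351  stride 1/|dx|=2.0000 1/|dy|=1.1547
    cross y-line → (3,3), t=0.6351 (wall)
  → r_3 = 0.6351
beam 4: φ=0°, α=285°
  d=(0.2588,-0.9659)  start (3,4)  tX=2.3569 tY=0.5694  stride 1/|dx|=3.8637 1/|dy|=1.0353
    cross y-line → (3,3), t=0.5694 (wall)
  → r_4 = 0.5694
beam 5: φ=45°, α=330°
  d=(0.8660,-0.5000)  start (3,4)  tX=0.7044 tY=1.1000  stride 1/|dx|=1.1547 1/|dy|=2.0000
    cross x-line → (4,4), t=0.7044
    cross y-line → (4,3), t=1.1000
    cross x-line → (5,3), t=1.8591
    cross x-line → (6,3), t=3.0138 (wall)
  → r_5 = 3.0138
beam 6: φ=90°, α=15°
  d=(0.9659,0.2588)  start (3,4)  tX=0.6315 tY=1.7387  stride 1/|dx|=1.0353 1/|dy|=3.8637
    cross x-line → (4,4), t=0.6315
    cross x-line → (5,4), t=1.6668
    cross y-line → (5,5), t=1.7387
    cross x-line → (6,5), t=2.7021 (wall)
  → r_6 = 2.7021
beam 7: φ=135°, α=60°
  d=(0.5000,0.8660)  start (3,4)  tX=1.2200 tY=0.5196  stride 1/|dx|=2.0000 1/|dy|=1.1547
    cross y-line → (3,5), t=0.5196 (wall)
  → r_7 = 0.5196

ranges = [2.7597, 2.4743, 0.6351, 0.5694, 3.0138, 2.7021, 0.5196]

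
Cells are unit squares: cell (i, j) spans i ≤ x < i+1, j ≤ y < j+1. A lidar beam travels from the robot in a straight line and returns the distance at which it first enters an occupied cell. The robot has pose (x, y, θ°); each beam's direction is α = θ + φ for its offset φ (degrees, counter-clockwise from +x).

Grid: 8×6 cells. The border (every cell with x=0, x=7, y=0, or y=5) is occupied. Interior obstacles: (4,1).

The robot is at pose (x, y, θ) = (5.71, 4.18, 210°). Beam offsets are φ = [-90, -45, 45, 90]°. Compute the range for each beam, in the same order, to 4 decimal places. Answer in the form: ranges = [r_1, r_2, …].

beam 1: φ=-90°, α=120°
  direction (-0.5000, 0.8660); cell (5,4); t to first gridline: x 1.4200, y 0.9469 (then +2.0000 / +1.1547)
    (5,5) via y @ 0.9469  # hit
  → r_1 = 0.9469
beam 2: φ=-45°, α=165°
  direction (-0.9659, 0.2588); cell (5,4); t to first gridline: x 0.7350, y 3.1682 (then +1.0353 / +3.8637)
    (4,4) via x @ 0.7350
    (3,4) via x @ 1.7703
    (2,4) via x @ 2.8056
    (2,5) via y @ 3.1682  # hit
  → r_2 = 3.1682
beam 3: φ=45°, α=255°
  direction (-0.2588, -0.9659); cell (5,4); t to first gridline: x 2.7432, y 0.1863 (then +3.8637 / +1.0353)
    (5,3) via y @ 0.1863
    (5,2) via y @ 1.2216
    (5,1) via y @ 2.2569
    (4,1) via x @ 2.7432  # hit
  → r_3 = 2.7432
beam 4: φ=90°, α=300°
  direction (0.5000, -0.8660); cell (5,4); t to first gridline: x 0.5800, y 0.2078 (then +2.0000 / +1.1547)
    (5,3) via y @ 0.2078
    (6,3) via x @ 0.5800
    (6,2) via y @ 1.3625
    (6,1) via y @ 2.5172
    (7,1) via x @ 2.5800  # hit
  → r_4 = 2.5800

ranges = [0.9469, 3.1682, 2.7432, 2.5800]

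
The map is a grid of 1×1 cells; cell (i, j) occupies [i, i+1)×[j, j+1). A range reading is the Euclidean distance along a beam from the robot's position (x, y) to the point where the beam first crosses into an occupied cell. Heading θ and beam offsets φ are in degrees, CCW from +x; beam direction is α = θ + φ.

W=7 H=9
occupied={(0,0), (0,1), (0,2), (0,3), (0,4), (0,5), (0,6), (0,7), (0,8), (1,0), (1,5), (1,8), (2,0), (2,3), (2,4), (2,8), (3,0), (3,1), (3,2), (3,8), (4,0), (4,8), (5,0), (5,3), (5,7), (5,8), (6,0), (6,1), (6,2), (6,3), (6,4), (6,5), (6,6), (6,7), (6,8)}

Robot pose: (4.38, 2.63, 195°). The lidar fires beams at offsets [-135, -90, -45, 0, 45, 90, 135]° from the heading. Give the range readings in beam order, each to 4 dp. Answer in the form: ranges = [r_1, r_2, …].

ranges = [1.2400, 5.5594, 0.4388, 0.3934, 0.7600, 1.6875, 1.8706]

beam 1: φ=-135°, α=60°
  cosα=0.5000 sinα=0.8660 | (4,2) | tMaxX 1.2400 tMaxY 0.4272 | tΔX 2.0000 tΔY 1.1547
    t=0.4272 [y] (4,3)
    t=1.2400 [x] (5,3) — stop
  → r_1 = 1.2400
beam 2: φ=-90°, α=105°
  cosα=-0.2588 sinα=0.9659 | (4,2) | tMaxX 1.4682 tMaxY 0.3831 | tΔX 3.8637 tΔY 1.0353
    t=0.3831 [y] (4,3)
    t=1.4183 [y] (4,4)
    t=1.4682 [x] (3,4)
    t=2.4536 [y] (3,5)
    t=3.4889 [y] (3,6)
    t=4.5242 [y] (3,7)
    t=5.3319 [x] (2,7)
    t=5.5594 [y] (2,8) — stop
  → r_2 = 5.5594
beam 3: φ=-45°, α=150°
  cosα=-0.8660 sinα=0.5000 | (4,2) | tMaxX 0.4388 tMaxY 0.7400 | tΔX 1.1547 tΔY 2.0000
    t=0.4388 [x] (3,2) — stop
  → r_3 = 0.4388
beam 4: φ=0°, α=195°
  cosα=-0.9659 sinα=-0.2588 | (4,2) | tMaxX 0.3934 tMaxY 2.4341 | tΔX 1.0353 tΔY 3.8637
    t=0.3934 [x] (3,2) — stop
  → r_4 = 0.3934
beam 5: φ=45°, α=240°
  cosα=-0.5000 sinα=-0.8660 | (4,2) | tMaxX 0.7600 tMaxY 0.7275 | tΔX 2.0000 tΔY 1.1547
    t=0.7275 [y] (4,1)
    t=0.7600 [x] (3,1) — stop
  → r_5 = 0.7600
beam 6: φ=90°, α=285°
  cosα=0.2588 sinα=-0.9659 | (4,2) | tMaxX 2.3955 tMaxY 0.6522 | tΔX 3.8637 tΔY 1.0353
    t=0.6522 [y] (4,1)
    t=1.6875 [y] (4,0) — stop
  → r_6 = 1.6875
beam 7: φ=135°, α=330°
  cosα=0.8660 sinα=-0.5000 | (4,2) | tMaxX 0.7159 tMaxY 1.2600 | tΔX 1.1547 tΔY 2.0000
    t=0.7159 [x] (5,2)
    t=1.2600 [y] (5,1)
    t=1.8706 [x] (6,1) — stop
  → r_7 = 1.8706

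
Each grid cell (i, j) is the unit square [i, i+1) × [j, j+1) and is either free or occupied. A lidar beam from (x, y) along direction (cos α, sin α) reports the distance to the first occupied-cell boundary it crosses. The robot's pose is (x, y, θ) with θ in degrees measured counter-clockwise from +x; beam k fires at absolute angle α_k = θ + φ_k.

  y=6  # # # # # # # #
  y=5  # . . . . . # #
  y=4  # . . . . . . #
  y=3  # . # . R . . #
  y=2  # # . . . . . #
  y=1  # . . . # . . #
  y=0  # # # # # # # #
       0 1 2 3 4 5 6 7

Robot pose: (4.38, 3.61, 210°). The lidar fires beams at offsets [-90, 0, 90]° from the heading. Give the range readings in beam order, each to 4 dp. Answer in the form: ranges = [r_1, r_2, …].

beam 1: φ=-90°, α=120°
  d=(-0.5000,0.8660)  start (4,3)  tX=0.7600 tY=0.4503  stride 1/|dx|=2.0000 1/|dy|=1.1547
    cross y-line → (4,4), t=0.4503
    cross x-line → (3,4), t=0.7600
    cross y-line → (3,5), t=1.6050
    cross y-line → (3,6), t=2.7597 (wall)
  → r_1 = 2.7597
beam 2: φ=0°, α=210°
  d=(-0.8660,-0.5000)  start (4,3)  tX=0.4388 tY=1.2200  stride 1/|dx|=1.1547 1/|dy|=2.0000
    cross x-line → (3,3), t=0.4388
    cross y-line → (3,2), t=1.2200
    cross x-line → (2,2), t=1.5935
    cross x-line → (1,2), t=2.7482 (wall)
  → r_2 = 2.7482
beam 3: φ=90°, α=300°
  d=(0.5000,-0.8660)  start (4,3)  tX=1.2400 tY=0.7044  stride 1/|dx|=2.0000 1/|dy|=1.1547
    cross y-line → (4,2), t=0.7044
    cross x-line → (5,2), t=1.2400
    cross y-line → (5,1), t=1.8591
    cross y-line → (5,0), t=3.0138 (wall)
  → r_3 = 3.0138

ranges = [2.7597, 2.7482, 3.0138]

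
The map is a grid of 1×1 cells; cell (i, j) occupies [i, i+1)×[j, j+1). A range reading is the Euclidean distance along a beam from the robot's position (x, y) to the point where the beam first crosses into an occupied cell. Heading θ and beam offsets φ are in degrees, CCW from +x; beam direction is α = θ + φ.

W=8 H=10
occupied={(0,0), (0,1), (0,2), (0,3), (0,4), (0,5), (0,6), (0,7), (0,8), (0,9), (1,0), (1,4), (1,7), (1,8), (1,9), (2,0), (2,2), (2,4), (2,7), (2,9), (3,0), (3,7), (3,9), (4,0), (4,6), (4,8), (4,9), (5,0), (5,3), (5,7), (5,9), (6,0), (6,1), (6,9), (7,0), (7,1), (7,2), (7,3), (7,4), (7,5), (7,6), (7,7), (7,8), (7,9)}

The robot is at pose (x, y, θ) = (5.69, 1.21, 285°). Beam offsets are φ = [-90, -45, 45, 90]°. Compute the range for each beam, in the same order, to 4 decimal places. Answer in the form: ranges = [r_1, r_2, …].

ranges = [0.8114, 0.2425, 0.3580, 0.3209]

beam 1: φ=-90°, α=195°
  cosα=-0.9659 sinα=-0.2588 | (5,1) | tMaxX 0.7143 tMaxY 0.8114 | tΔX 1.0353 tΔY 3.8637
    t=0.7143 [x] (4,1)
    t=0.8114 [y] (4,0) — stop
  → r_1 = 0.8114
beam 2: φ=-45°, α=240°
  cosα=-0.5000 sinα=-0.8660 | (5,1) | tMaxX 1.3800 tMaxY 0.2425 | tΔX 2.0000 tΔY 1.1547
    t=0.2425 [y] (5,0) — stop
  → r_2 = 0.2425
beam 3: φ=45°, α=330°
  cosα=0.8660 sinα=-0.5000 | (5,1) | tMaxX 0.3580 tMaxY 0.4200 | tΔX 1.1547 tΔY 2.0000
    t=0.3580 [x] (6,1) — stop
  → r_3 = 0.3580
beam 4: φ=90°, α=15°
  cosα=0.9659 sinα=0.2588 | (5,1) | tMaxX 0.3209 tMaxY 3.0523 | tΔX 1.0353 tΔY 3.8637
    t=0.3209 [x] (6,1) — stop
  → r_4 = 0.3209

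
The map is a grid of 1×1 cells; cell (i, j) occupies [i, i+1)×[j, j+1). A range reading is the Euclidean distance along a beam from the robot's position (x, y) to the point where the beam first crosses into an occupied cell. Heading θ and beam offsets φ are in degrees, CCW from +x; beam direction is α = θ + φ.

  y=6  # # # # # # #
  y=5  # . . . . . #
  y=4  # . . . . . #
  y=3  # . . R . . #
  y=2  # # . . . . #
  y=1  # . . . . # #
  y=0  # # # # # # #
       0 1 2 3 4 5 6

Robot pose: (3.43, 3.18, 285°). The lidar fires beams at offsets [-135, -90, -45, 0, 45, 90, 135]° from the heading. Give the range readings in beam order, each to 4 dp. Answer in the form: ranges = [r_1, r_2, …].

ranges = [2.8059, 1.4804, 2.5172, 2.2569, 2.3600, 2.6607, 3.2563]

beam 1: φ=-135°, α=150°
  direction (-0.8660, 0.5000); cell (3,3); t to first gridline: x 0.4965, y 1.6400 (then +1.1547 / +2.0000)
    (2,3) via x @ 0.4965
    (2,4) via y @ 1.6400
    (1,4) via x @ 1.6512
    (0,4) via x @ 2.8059  # hit
  → r_1 = 2.8059
beam 2: φ=-90°, α=195°
  direction (-0.9659, -0.2588); cell (3,3); t to first gridline: x 0.4452, y 0.6955 (then +1.0353 / +3.8637)
    (2,3) via x @ 0.4452
    (2,2) via y @ 0.6955
    (1,2) via x @ 1.4804  # hit
  → r_2 = 1.4804
beam 3: φ=-45°, α=240°
  direction (-0.5000, -0.8660); cell (3,3); t to first gridline: x 0.8600, y 0.2078 (then +2.0000 / +1.1547)
    (3,2) via y @ 0.2078
    (2,2) via x @ 0.8600
    (2,1) via y @ 1.3625
    (2,0) via y @ 2.5172  # hit
  → r_3 = 2.5172
beam 4: φ=0°, α=285°
  direction (0.2588, -0.9659); cell (3,3); t to first gridline: x 2.2023, y 0.1863 (then +3.8637 / +1.0353)
    (3,2) via y @ 0.1863
    (3,1) via y @ 1.2216
    (4,1) via x @ 2.2023
    (4,0) via y @ 2.2569  # hit
  → r_4 = 2.2569
beam 5: φ=45°, α=330°
  direction (0.8660, -0.5000); cell (3,3); t to first gridline: x 0.6582, y 0.3600 (then +1.1547 / +2.0000)
    (3,2) via y @ 0.3600
    (4,2) via x @ 0.6582
    (5,2) via x @ 1.8129
    (5,1) via y @ 2.3600  # hit
  → r_5 = 2.3600
beam 6: φ=90°, α=15°
  direction (0.9659, 0.2588); cell (3,3); t to first gridline: x 0.5901, y 3.1682 (then +1.0353 / +3.8637)
    (4,3) via x @ 0.5901
    (5,3) via x @ 1.6254
    (6,3) via x @ 2.6607  # hit
  → r_6 = 2.6607
beam 7: φ=135°, α=60°
  direction (0.5000, 0.8660); cell (3,3); t to first gridline: x 1.1400, y 0.9469 (then +2.0000 / +1.1547)
    (3,4) via y @ 0.9469
    (4,4) via x @ 1.1400
    (4,5) via y @ 2.1016
    (5,5) via x @ 3.1400
    (5,6) via y @ 3.2563  # hit
  → r_7 = 3.2563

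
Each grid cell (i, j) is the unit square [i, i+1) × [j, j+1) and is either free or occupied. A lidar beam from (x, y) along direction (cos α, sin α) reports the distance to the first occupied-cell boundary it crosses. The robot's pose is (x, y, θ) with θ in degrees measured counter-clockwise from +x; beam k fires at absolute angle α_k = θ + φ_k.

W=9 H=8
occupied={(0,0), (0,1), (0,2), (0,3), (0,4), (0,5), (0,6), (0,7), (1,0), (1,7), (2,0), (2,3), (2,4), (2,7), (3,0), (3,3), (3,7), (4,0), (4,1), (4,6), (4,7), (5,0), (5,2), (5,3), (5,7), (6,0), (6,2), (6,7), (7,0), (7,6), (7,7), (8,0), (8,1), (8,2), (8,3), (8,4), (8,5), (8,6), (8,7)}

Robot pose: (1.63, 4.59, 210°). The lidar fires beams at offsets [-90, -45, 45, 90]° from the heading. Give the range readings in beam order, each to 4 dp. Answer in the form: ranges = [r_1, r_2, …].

ranges = [1.2600, 0.6522, 2.4341, 0.7400]

beam 1: φ=-90°, α=120°
  dir = (cos 120°, sin 120°) = (-0.5000, 0.8660); from cell (1,4)
  next x-line at t=1.2600, next y-line at t=0.4734; Δt_x=2.0000, Δt_y=1.1547
    y: enter (1,5) at t=0.4734
    x: enter (0,5) at t=1.2600 ← occupied
  → r_1 = 1.2600
beam 2: φ=-45°, α=165°
  dir = (cos 165°, sin 165°) = (-0.9659, 0.2588); from cell (1,4)
  next x-line at t=0.6522, next y-line at t=1.5841; Δt_x=1.0353, Δt_y=3.8637
    x: enter (0,4) at t=0.6522 ← occupied
  → r_2 = 0.6522
beam 3: φ=45°, α=255°
  dir = (cos 255°, sin 255°) = (-0.2588, -0.9659); from cell (1,4)
  next x-line at t=2.4341, next y-line at t=0.6108; Δt_x=3.8637, Δt_y=1.0353
    y: enter (1,3) at t=0.6108
    y: enter (1,2) at t=1.6461
    x: enter (0,2) at t=2.4341 ← occupied
  → r_3 = 2.4341
beam 4: φ=90°, α=300°
  dir = (cos 300°, sin 300°) = (0.5000, -0.8660); from cell (1,4)
  next x-line at t=0.7400, next y-line at t=0.6813; Δt_x=2.0000, Δt_y=1.1547
    y: enter (1,3) at t=0.6813
    x: enter (2,3) at t=0.7400 ← occupied
  → r_4 = 0.7400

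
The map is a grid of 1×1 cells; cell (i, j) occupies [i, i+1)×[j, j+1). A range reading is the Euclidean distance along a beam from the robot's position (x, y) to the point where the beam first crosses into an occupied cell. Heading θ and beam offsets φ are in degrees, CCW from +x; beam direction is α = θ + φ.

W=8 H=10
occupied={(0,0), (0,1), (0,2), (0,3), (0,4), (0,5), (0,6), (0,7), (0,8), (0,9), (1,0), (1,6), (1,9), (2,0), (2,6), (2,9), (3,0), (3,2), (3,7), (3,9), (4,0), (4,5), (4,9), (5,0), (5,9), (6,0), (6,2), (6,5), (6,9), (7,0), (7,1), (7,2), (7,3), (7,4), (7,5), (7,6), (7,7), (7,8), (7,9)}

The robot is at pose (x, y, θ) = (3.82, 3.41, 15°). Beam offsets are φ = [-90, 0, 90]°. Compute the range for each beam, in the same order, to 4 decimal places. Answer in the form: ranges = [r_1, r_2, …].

beam 1: φ=-90°, α=285°
  d=(0.2588,-0.9659)  start (3,3)  tX=0.6955 tY=0.4245  stride 1/|dx|=3.8637 1/|dy|=1.0353
    cross y-line → (3,2), t=0.4245 (wall)
  → r_1 = 0.4245
beam 2: φ=0°, α=15°
  d=(0.9659,0.2588)  start (3,3)  tX=0.1863 tY=2.2796  stride 1/|dx|=1.0353 1/|dy|=3.8637
    cross x-line → (4,3), t=0.1863
    cross x-line → (5,3), t=1.2216
    cross x-line → (6,3), t=2.2569
    cross y-line → (6,4), t=2.2796
    cross x-line → (7,4), t=3.2922 (wall)
  → r_2 = 3.2922
beam 3: φ=90°, α=105°
  d=(-0.2588,0.9659)  start (3,3)  tX=3.1682 tY=0.6108  stride 1/|dx|=3.8637 1/|dy|=1.0353
    cross y-line → (3,4), t=0.6108
    cross y-line → (3,5), t=1.6461
    cross y-line → (3,6), t=2.6814
    cross x-line → (2,6), t=3.1682 (wall)
  → r_3 = 3.1682

ranges = [0.4245, 3.2922, 3.1682]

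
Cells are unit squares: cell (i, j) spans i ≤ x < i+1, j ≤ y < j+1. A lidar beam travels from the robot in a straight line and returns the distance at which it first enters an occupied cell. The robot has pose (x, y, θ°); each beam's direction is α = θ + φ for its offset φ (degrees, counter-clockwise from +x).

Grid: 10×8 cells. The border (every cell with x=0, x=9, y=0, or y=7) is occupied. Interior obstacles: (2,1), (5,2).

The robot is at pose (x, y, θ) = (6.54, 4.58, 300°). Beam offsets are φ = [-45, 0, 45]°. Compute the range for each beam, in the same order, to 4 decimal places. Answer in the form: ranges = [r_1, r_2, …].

ranges = [2.0864, 4.1338, 2.5468]

beam 1: φ=-45°, α=255°
  cosα=-0.2588 sinα=-0.9659 | (6,4) | tMaxX 2.0864 tMaxY 0.6005 | tΔX 3.8637 tΔY 1.0353
    t=0.6005 [y] (6,3)
    t=1.6357 [y] (6,2)
    t=2.0864 [x] (5,2) — stop
  → r_1 = 2.0864
beam 2: φ=0°, α=300°
  cosα=0.5000 sinα=-0.8660 | (6,4) | tMaxX 0.9200 tMaxY 0.6697 | tΔX 2.0000 tΔY 1.1547
    t=0.6697 [y] (6,3)
    t=0.9200 [x] (7,3)
    t=1.8244 [y] (7,2)
    t=2.9200 [x] (8,2)
    t=2.9791 [y] (8,1)
    t=4.1338 [y] (8,0) — stop
  → r_2 = 4.1338
beam 3: φ=45°, α=345°
  cosα=0.9659 sinα=-0.2588 | (6,4) | tMaxX 0.4762 tMaxY 2.2409 | tΔX 1.0353 tΔY 3.8637
    t=0.4762 [x] (7,4)
    t=1.5115 [x] (8,4)
    t=2.2409 [y] (8,3)
    t=2.5468 [x] (9,3) — stop
  → r_3 = 2.5468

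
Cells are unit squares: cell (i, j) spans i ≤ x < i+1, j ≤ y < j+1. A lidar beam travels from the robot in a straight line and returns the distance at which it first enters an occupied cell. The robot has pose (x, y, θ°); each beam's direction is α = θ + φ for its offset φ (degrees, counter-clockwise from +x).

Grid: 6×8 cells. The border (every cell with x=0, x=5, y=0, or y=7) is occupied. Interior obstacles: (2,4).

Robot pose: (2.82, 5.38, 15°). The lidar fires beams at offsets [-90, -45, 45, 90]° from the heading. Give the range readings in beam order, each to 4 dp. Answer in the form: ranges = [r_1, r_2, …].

ranges = [0.3934, 2.5172, 1.8706, 1.6771]

beam 1: φ=-90°, α=285°
  dir = (cos 285°, sin 285°) = (0.2588, -0.9659); from cell (2,5)
  next x-line at t=0.6955, next y-line at t=0.3934; Δt_x=3.8637, Δt_y=1.0353
    y: enter (2,4) at t=0.3934 ← occupied
  → r_1 = 0.3934
beam 2: φ=-45°, α=330°
  dir = (cos 330°, sin 330°) = (0.8660, -0.5000); from cell (2,5)
  next x-line at t=0.2078, next y-line at t=0.7600; Δt_x=1.1547, Δt_y=2.0000
    x: enter (3,5) at t=0.2078
    y: enter (3,4) at t=0.7600
    x: enter (4,4) at t=1.3625
    x: enter (5,4) at t=2.5172 ← occupied
  → r_2 = 2.5172
beam 3: φ=45°, α=60°
  dir = (cos 60°, sin 60°) = (0.5000, 0.8660); from cell (2,5)
  next x-line at t=0.3600, next y-line at t=0.7159; Δt_x=2.0000, Δt_y=1.1547
    x: enter (3,5) at t=0.3600
    y: enter (3,6) at t=0.7159
    y: enter (3,7) at t=1.8706 ← occupied
  → r_3 = 1.8706
beam 4: φ=90°, α=105°
  dir = (cos 105°, sin 105°) = (-0.2588, 0.9659); from cell (2,5)
  next x-line at t=3.1682, next y-line at t=0.6419; Δt_x=3.8637, Δt_y=1.0353
    y: enter (2,6) at t=0.6419
    y: enter (2,7) at t=1.6771 ← occupied
  → r_4 = 1.6771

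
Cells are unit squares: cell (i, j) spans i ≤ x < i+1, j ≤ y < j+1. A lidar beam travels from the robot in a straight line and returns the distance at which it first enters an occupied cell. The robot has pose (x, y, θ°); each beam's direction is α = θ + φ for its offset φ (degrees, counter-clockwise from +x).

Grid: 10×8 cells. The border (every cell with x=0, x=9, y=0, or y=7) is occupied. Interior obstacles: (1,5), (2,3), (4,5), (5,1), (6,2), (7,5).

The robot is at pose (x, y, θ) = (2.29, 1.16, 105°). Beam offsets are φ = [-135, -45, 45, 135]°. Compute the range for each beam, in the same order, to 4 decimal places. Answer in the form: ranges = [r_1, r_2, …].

ranges = [0.3200, 4.4341, 1.4896, 0.1848]

beam 1: φ=-135°, α=330°
  d=(0.8660,-0.5000)  start (2,1)  tX=0.8198 tY=0.3200  stride 1/|dx|=1.1547 1/|dy|=2.0000
    cross y-line → (2,0), t=0.3200 (wall)
  → r_1 = 0.3200
beam 2: φ=-45°, α=60°
  d=(0.5000,0.8660)  start (2,1)  tX=1.4200 tY=0.9699  stride 1/|dx|=2.0000 1/|dy|=1.1547
    cross y-line → (2,2), t=0.9699
    cross x-line → (3,2), t=1.4200
    cross y-line → (3,3), t=2.1246
    cross y-line → (3,4), t=3.2793
    cross x-line → (4,4), t=3.4200
    cross y-line → (4,5), t=4.4341 (wall)
  → r_2 = 4.4341
beam 3: φ=45°, α=150°
  d=(-0.8660,0.5000)  start (2,1)  tX=0.3349 tY=1.6800  stride 1/|dx|=1.1547 1/|dy|=2.0000
    cross x-line → (1,1), t=0.3349
    cross x-line → (0,1), t=1.4896 (wall)
  → r_3 = 1.4896
beam 4: φ=135°, α=240°
  d=(-0.5000,-0.8660)  start (2,1)  tX=0.5800 tY=0.1848  stride 1/|dx|=2.0000 1/|dy|=1.1547
    cross y-line → (2,0), t=0.1848 (wall)
  → r_4 = 0.1848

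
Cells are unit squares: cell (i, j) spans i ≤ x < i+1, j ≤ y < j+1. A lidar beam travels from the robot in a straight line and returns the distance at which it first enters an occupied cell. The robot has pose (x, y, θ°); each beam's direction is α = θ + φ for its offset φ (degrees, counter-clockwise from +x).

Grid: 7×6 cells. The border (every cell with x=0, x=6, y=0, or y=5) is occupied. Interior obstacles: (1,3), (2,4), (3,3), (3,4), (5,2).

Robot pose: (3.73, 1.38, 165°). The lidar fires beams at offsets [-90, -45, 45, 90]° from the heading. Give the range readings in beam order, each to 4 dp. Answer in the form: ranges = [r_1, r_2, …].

beam 1: φ=-90°, α=75°
  dir = (cos 75°, sin 75°) = (0.2588, 0.9659); from cell (3,1)
  next x-line at t=1.0432, next y-line at t=0.6419; Δt_x=3.8637, Δt_y=1.0353
    y: enter (3,2) at t=0.6419
    x: enter (4,2) at t=1.0432
    y: enter (4,3) at t=1.6771
    y: enter (4,4) at t=2.7124
    y: enter (4,5) at t=3.7477 ← occupied
  → r_1 = 3.7477
beam 2: φ=-45°, α=120°
  dir = (cos 120°, sin 120°) = (-0.5000, 0.8660); from cell (3,1)
  next x-line at t=1.4600, next y-line at t=0.7159; Δt_x=2.0000, Δt_y=1.1547
    y: enter (3,2) at t=0.7159
    x: enter (2,2) at t=1.4600
    y: enter (2,3) at t=1.8706
    y: enter (2,4) at t=3.0253 ← occupied
  → r_2 = 3.0253
beam 3: φ=45°, α=210°
  dir = (cos 210°, sin 210°) = (-0.8660, -0.5000); from cell (3,1)
  next x-line at t=0.8429, next y-line at t=0.7600; Δt_x=1.1547, Δt_y=2.0000
    y: enter (3,0) at t=0.7600 ← occupied
  → r_3 = 0.7600
beam 4: φ=90°, α=255°
  dir = (cos 255°, sin 255°) = (-0.2588, -0.9659); from cell (3,1)
  next x-line at t=2.8205, next y-line at t=0.3934; Δt_x=3.8637, Δt_y=1.0353
    y: enter (3,0) at t=0.3934 ← occupied
  → r_4 = 0.3934

ranges = [3.7477, 3.0253, 0.7600, 0.3934]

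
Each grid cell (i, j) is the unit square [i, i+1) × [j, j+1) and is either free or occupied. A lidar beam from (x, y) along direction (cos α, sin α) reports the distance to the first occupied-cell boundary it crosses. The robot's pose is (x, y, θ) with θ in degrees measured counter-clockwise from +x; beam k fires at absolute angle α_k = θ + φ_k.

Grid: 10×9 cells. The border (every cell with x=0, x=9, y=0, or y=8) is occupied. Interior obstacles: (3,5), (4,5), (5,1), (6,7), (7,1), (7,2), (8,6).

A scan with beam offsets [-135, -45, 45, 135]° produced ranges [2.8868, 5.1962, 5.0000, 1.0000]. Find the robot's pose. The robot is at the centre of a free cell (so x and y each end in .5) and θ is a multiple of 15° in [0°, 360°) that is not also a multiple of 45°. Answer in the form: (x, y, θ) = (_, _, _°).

Candidates: 49 free-cell centres × 16 headings = 784 poses. Raycast each; keep the one whose scan matches to 4 dp.
  (2.5, 6.5, 285°): beam 1 = 1.7321 ≠ 2.8868 ✗
  (5.5, 7.5, 165°): beam 1 = 0.5774 ≠ 2.8868 ✗
  (6.5, 1.5, 255°): beam 1 = 4.0415 ≠ 2.8868 ✗
  …
  (6.5, 3.5, 165°): r_1=2.8868, r_2=5.1962, r_3=5.0000, r_4=1.0000 — all match ✓
Only this pose fits every beam.

(x, y, θ) = (6.5, 3.5, 165°)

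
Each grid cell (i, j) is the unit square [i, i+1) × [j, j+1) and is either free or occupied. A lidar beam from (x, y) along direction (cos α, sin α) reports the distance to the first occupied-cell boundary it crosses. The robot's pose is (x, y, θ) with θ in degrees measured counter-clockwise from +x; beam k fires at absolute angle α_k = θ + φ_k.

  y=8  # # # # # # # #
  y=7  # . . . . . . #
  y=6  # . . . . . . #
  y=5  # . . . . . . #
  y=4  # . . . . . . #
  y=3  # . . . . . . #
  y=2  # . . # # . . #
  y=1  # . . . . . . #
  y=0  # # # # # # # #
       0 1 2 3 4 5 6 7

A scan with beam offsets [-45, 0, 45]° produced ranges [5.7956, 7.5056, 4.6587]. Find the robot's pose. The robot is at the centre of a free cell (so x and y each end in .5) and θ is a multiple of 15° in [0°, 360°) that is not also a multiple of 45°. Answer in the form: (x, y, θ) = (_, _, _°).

Candidates: 40 free-cell centres × 16 headings = 640 poses. Raycast each; keep the one whose scan matches to 4 dp.
  (5.5, 6.5, 150°): beam 1 = 1.5529 ≠ 5.7956 ✗
  (5.5, 2.5, 105°): beam 1 = 3.0000 ≠ 5.7956 ✗
  (2.5, 5.5, 30°): beam 1 = 4.6587 ≠ 5.7956 ✗
  …
  (2.5, 7.5, 300°): r_1=5.7956, r_2=7.5056, r_3=4.6587 — all match ✓
Only this pose fits every beam.

(x, y, θ) = (2.5, 7.5, 300°)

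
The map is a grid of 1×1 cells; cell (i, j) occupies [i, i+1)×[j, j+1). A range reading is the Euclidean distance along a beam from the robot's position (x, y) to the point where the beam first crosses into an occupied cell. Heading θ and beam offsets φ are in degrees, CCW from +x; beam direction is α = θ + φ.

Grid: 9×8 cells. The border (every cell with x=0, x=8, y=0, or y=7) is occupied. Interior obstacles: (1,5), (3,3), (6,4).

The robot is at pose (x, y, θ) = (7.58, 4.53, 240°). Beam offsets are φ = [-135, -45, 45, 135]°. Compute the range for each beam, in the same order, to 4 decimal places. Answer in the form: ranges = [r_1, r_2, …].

ranges = [2.5571, 0.6005, 1.6228, 0.4348]

beam 1: φ=-135°, α=105°
  dir = (cos 105°, sin 105°) = (-0.2588, 0.9659); from cell (7,4)
  next x-line at t=2.2409, next y-line at t=0.4866; Δt_x=3.8637, Δt_y=1.0353
    y: enter (7,5) at t=0.4866
    y: enter (7,6) at t=1.5219
    x: enter (6,6) at t=2.2409
    y: enter (6,7) at t=2.5571 ← occupied
  → r_1 = 2.5571
beam 2: φ=-45°, α=195°
  dir = (cos 195°, sin 195°) = (-0.9659, -0.2588); from cell (7,4)
  next x-line at t=0.6005, next y-line at t=2.0478; Δt_x=1.0353, Δt_y=3.8637
    x: enter (6,4) at t=0.6005 ← occupied
  → r_2 = 0.6005
beam 3: φ=45°, α=285°
  dir = (cos 285°, sin 285°) = (0.2588, -0.9659); from cell (7,4)
  next x-line at t=1.6228, next y-line at t=0.5487; Δt_x=3.8637, Δt_y=1.0353
    y: enter (7,3) at t=0.5487
    y: enter (7,2) at t=1.5840
    x: enter (8,2) at t=1.6228 ← occupied
  → r_3 = 1.6228
beam 4: φ=135°, α=15°
  dir = (cos 15°, sin 15°) = (0.9659, 0.2588); from cell (7,4)
  next x-line at t=0.4348, next y-line at t=1.8159; Δt_x=1.0353, Δt_y=3.8637
    x: enter (8,4) at t=0.4348 ← occupied
  → r_4 = 0.4348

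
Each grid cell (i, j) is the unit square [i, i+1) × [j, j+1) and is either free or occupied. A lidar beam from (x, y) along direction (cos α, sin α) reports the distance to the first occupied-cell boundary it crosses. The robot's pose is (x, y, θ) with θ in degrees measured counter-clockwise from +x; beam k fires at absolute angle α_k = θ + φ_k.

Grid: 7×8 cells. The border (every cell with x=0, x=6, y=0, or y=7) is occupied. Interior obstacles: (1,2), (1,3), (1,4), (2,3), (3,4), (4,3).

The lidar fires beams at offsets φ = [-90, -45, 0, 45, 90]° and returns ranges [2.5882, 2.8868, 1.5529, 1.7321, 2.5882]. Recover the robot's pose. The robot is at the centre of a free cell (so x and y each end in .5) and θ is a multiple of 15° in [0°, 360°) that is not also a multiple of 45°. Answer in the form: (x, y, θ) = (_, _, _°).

Candidates: 24 free-cell centres × 16 headings = 384 poses. Raycast each; keep the one whose scan matches to 4 dp.
  (3.5, 3.5, 105°): beam 1 = 0.5176 ≠ 2.5882 ✗
  (4.5, 2.5, 210°): beam 1 = 0.5774 ≠ 2.5882 ✗
  (2.5, 4.5, 60°): beam 1 = 0.5774 ≠ 2.5882 ✗
  …
  (3.5, 5.5, 75°): r_1=2.5882, r_2=2.8868, r_3=1.5529, r_4=1.7321, r_5=2.5882 — all match ✓
Unique over the lattice → pose = (3.5, 5.5, 75°).

(x, y, θ) = (3.5, 5.5, 75°)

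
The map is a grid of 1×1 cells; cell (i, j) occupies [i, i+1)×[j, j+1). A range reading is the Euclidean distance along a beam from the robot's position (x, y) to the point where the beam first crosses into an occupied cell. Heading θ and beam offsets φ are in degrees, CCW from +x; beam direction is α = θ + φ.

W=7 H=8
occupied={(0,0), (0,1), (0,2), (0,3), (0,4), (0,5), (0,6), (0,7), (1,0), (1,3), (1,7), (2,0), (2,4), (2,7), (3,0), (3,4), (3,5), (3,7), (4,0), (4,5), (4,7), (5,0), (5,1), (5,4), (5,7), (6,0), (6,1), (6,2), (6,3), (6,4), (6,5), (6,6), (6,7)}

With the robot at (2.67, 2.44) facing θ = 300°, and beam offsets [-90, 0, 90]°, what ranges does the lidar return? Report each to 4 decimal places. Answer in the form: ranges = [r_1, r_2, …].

beam 1: φ=-90°, α=210°
  d=(-0.8660,-0.5000)  start (2,2)  tX=0.7736 tY=0.8800  stride 1/|dx|=1.1547 1/|dy|=2.0000
    cross x-line → (1,2), t=0.7736
    cross y-line → (1,1), t=0.8800
    cross x-line → (0,1), t=1.9283 (wall)
  → r_1 = 1.9283
beam 2: φ=0°, α=300°
  d=(0.5000,-0.8660)  start (2,2)  tX=0.6600 tY=0.5081  stride 1/|dx|=2.0000 1/|dy|=1.1547
    cross y-line → (2,1), t=0.5081
    cross x-line → (3,1), t=0.6600
    cross y-line → (3,0), t=1.6628 (wall)
  → r_2 = 1.6628
beam 3: φ=90°, α=30°
  d=(0.8660,0.5000)  start (2,2)  tX=0.3811 tY=1.1200  stride 1/|dx|=1.1547 1/|dy|=2.0000
    cross x-line → (3,2), t=0.3811
    cross y-line → (3,3), t=1.1200
    cross x-line → (4,3), t=1.5358
    cross x-line → (5,3), t=2.6905
    cross y-line → (5,4), t=3.1200 (wall)
  → r_3 = 3.1200

ranges = [1.9283, 1.6628, 3.1200]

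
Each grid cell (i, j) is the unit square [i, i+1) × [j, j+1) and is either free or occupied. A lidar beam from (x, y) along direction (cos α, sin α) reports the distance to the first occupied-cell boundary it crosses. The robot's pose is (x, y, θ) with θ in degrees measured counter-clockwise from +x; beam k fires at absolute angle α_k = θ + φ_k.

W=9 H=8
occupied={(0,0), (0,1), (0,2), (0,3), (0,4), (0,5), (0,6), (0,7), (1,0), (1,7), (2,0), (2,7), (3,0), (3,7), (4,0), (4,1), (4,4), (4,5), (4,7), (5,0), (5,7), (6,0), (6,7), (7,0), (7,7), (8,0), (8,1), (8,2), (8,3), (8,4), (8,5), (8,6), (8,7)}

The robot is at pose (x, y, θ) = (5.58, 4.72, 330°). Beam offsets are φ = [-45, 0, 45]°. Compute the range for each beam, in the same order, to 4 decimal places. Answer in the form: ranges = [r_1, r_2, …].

beam 1: φ=-45°, α=285°
  cosα=0.2588 sinα=-0.9659 | (5,4) | tMaxX 1.6228 tMaxY 0.7454 | tΔX 3.8637 tΔY 1.0353
    t=0.7454 [y] (5,3)
    t=1.6228 [x] (6,3)
    t=1.7807 [y] (6,2)
    t=2.8160 [y] (6,1)
    t=3.8512 [y] (6,0) — stop
  → r_1 = 3.8512
beam 2: φ=0°, α=330°
  cosα=0.8660 sinα=-0.5000 | (5,4) | tMaxX 0.4850 tMaxY 1.4400 | tΔX 1.1547 tΔY 2.0000
    t=0.4850 [x] (6,4)
    t=1.4400 [y] (6,3)
    t=1.6397 [x] (7,3)
    t=2.7944 [x] (8,3) — stop
  → r_2 = 2.7944
beam 3: φ=45°, α=15°
  cosα=0.9659 sinα=0.2588 | (5,4) | tMaxX 0.4348 tMaxY 1.0818 | tΔX 1.0353 tΔY 3.8637
    t=0.4348 [x] (6,4)
    t=1.0818 [y] (6,5)
    t=1.4701 [x] (7,5)
    t=2.5054 [x] (8,5) — stop
  → r_3 = 2.5054

ranges = [3.8512, 2.7944, 2.5054]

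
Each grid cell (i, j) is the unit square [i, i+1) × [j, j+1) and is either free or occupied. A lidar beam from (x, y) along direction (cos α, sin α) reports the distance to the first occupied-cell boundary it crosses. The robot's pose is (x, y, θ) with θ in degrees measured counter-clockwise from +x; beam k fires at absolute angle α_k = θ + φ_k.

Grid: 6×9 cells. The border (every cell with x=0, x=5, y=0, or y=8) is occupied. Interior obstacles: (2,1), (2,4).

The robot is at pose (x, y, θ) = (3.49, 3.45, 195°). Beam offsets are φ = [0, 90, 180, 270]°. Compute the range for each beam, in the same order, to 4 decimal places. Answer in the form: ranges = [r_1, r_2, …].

beam 1: φ=0°, α=195°
  direction (-0.9659, -0.2588); cell (3,3); t to first gridline: x 0.5073, y 1.7387 (then +1.0353 / +3.8637)
    (2,3) via x @ 0.5073
    (1,3) via x @ 1.5426
    (1,2) via y @ 1.7387
    (0,2) via x @ 2.5778  # hit
  → r_1 = 2.5778
beam 2: φ=90°, α=285°
  direction (0.2588, -0.9659); cell (3,3); t to first gridline: x 1.9705, y 0.4659 (then +3.8637 / +1.0353)
    (3,2) via y @ 0.4659
    (3,1) via y @ 1.5012
    (4,1) via x @ 1.9705
    (4,0) via y @ 2.5364  # hit
  → r_2 = 2.5364
beam 3: φ=180°, α=15°
  direction (0.9659, 0.2588); cell (3,3); t to first gridline: x 0.5280, y 2.1250 (then +1.0353 / +3.8637)
    (4,3) via x @ 0.5280
    (5,3) via x @ 1.5633  # hit
  → r_3 = 1.5633
beam 4: φ=270°, α=105°
  direction (-0.2588, 0.9659); cell (3,3); t to first gridline: x 1.8932, y 0.5694 (then +3.8637 / +1.0353)
    (3,4) via y @ 0.5694
    (3,5) via y @ 1.6047
    (2,5) via x @ 1.8932
    (2,6) via y @ 2.6400
    (2,7) via y @ 3.6752
    (2,8) via y @ 4.7105  # hit
  → r_4 = 4.7105

ranges = [2.5778, 2.5364, 1.5633, 4.7105]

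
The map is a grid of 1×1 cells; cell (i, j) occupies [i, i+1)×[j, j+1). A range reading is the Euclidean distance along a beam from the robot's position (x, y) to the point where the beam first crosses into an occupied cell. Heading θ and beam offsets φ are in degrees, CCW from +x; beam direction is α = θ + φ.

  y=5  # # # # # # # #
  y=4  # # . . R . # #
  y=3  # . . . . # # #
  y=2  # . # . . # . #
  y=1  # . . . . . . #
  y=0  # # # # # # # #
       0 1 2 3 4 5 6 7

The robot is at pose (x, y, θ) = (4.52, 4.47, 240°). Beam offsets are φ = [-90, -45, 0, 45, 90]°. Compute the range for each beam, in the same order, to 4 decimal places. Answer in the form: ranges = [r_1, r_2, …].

ranges = [1.0600, 3.6442, 4.0068, 1.8546, 0.9400]

beam 1: φ=-90°, α=150°
  direction (-0.8660, 0.5000); cell (4,4); t to first gridline: x 0.6004, y 1.0600 (then +1.1547 / +2.0000)
    (3,4) via x @ 0.6004
    (3,5) via y @ 1.0600  # hit
  → r_1 = 1.0600
beam 2: φ=-45°, α=195°
  direction (-0.9659, -0.2588); cell (4,4); t to first gridline: x 0.5383, y 1.8159 (then +1.0353 / +3.8637)
    (3,4) via x @ 0.5383
    (2,4) via x @ 1.5736
    (2,3) via y @ 1.8159
    (1,3) via x @ 2.6089
    (0,3) via x @ 3.6442  # hit
  → r_2 = 3.6442
beam 3: φ=0°, α=240°
  direction (-0.5000, -0.8660); cell (4,4); t to first gridline: x 1.0400, y 0.5427 (then +2.0000 / +1.1547)
    (4,3) via y @ 0.5427
    (3,3) via x @ 1.0400
    (3,2) via y @ 1.6974
    (3,1) via y @ 2.8521
    (2,1) via x @ 3.0400
    (2,0) via y @ 4.0068  # hit
  → r_3 = 4.0068
beam 4: φ=45°, α=285°
  direction (0.2588, -0.9659); cell (4,4); t to first gridline: x 1.8546, y 0.4866 (then +3.8637 / +1.0353)
    (4,3) via y @ 0.4866
    (4,2) via y @ 1.5219
    (5,2) via x @ 1.8546  # hit
  → r_4 = 1.8546
beam 5: φ=90°, α=330°
  direction (0.8660, -0.5000); cell (4,4); t to first gridline: x 0.5543, y 0.9400 (then +1.1547 / +2.0000)
    (5,4) via x @ 0.5543
    (5,3) via y @ 0.9400  # hit
  → r_5 = 0.9400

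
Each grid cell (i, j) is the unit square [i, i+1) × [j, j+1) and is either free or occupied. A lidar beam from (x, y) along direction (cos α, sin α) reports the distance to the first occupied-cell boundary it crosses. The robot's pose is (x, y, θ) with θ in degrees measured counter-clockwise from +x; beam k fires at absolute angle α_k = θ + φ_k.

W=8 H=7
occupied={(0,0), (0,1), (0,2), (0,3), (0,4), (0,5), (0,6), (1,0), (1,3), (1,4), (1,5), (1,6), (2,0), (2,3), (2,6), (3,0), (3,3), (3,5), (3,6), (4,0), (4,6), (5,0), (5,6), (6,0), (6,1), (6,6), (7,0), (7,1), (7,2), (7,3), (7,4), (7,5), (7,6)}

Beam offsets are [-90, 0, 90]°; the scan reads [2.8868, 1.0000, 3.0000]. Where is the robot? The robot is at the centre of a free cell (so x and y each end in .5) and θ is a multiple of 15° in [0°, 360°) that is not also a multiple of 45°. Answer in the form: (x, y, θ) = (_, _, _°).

The pose lattice has 23·16 = 368 candidates. Test each by forward raycasting.
  (4.5, 4.5, 195°): beam 1 = 1.5529 ≠ 2.8868 ✗
  (5.5, 2.5, 75°): beam 1 = 1.5529 ≠ 2.8868 ✗
  (6.5, 4.5, 210°): beam 1 = 1.7321 ≠ 2.8868 ✗
  (3.5, 1.5, 345°): beam 1 = 0.5176 ≠ 2.8868 ✗
  (1.5, 1.5, 255°): beam 1 = 0.5176 ≠ 2.8868 ✗
  …
  (4.5, 2.5, 120°): r_1=2.8868, r_2=1.0000, r_3=3.0000 — all match ✓
Unique over the lattice → pose = (4.5, 2.5, 120°).

(x, y, θ) = (4.5, 2.5, 120°)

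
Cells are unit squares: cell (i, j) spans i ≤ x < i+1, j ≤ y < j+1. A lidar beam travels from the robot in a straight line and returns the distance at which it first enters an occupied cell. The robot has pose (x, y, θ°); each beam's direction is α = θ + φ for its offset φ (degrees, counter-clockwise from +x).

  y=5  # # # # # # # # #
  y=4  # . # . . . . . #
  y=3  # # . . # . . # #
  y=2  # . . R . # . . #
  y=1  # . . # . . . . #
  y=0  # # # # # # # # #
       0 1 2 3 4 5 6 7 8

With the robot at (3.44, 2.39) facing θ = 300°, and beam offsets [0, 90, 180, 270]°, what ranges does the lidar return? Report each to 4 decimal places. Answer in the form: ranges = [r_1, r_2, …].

ranges = [0.4503, 1.2200, 1.8591, 2.7800]

beam 1: φ=0°, α=300°
  direction (0.5000, -0.8660); cell (3,2); t to first gridline: x 1.1200, y 0.4503 (then +2.0000 / +1.1547)
    (3,1) via y @ 0.4503  # hit
  → r_1 = 0.4503
beam 2: φ=90°, α=30°
  direction (0.8660, 0.5000); cell (3,2); t to first gridline: x 0.6466, y 1.2200 (then +1.1547 / +2.0000)
    (4,2) via x @ 0.6466
    (4,3) via y @ 1.2200  # hit
  → r_2 = 1.2200
beam 3: φ=180°, α=120°
  direction (-0.5000, 0.8660); cell (3,2); t to first gridline: x 0.8800, y 0.7044 (then +2.0000 / +1.1547)
    (3,3) via y @ 0.7044
    (2,3) via x @ 0.8800
    (2,4) via y @ 1.8591  # hit
  → r_3 = 1.8591
beam 4: φ=270°, α=210°
  direction (-0.8660, -0.5000); cell (3,2); t to first gridline: x 0.5081, y 0.7800 (then +1.1547 / +2.0000)
    (2,2) via x @ 0.5081
    (2,1) via y @ 0.7800
    (1,1) via x @ 1.6628
    (1,0) via y @ 2.7800  # hit
  → r_4 = 2.7800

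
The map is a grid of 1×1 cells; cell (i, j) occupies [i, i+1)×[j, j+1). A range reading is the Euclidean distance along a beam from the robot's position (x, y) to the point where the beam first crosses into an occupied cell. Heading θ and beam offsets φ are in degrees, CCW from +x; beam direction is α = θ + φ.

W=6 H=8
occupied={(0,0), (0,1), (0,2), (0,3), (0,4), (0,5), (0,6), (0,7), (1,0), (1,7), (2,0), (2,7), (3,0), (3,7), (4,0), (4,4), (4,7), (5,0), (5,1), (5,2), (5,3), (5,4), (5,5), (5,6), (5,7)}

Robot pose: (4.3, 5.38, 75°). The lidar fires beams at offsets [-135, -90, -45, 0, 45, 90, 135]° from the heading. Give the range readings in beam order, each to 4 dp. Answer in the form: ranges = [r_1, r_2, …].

ranges = [0.4388, 0.7247, 0.8083, 1.6771, 1.8706, 3.4164, 3.8105]

beam 1: φ=-135°, α=300°
  cosα=0.5000 sinα=-0.8660 | (4,5) | tMaxX 1.4000 tMaxY 0.4388 | tΔX 2.0000 tΔY 1.1547
    t=0.4388 [y] (4,4) — stop
  → r_1 = 0.4388
beam 2: φ=-90°, α=345°
  cosα=0.9659 sinα=-0.2588 | (4,5) | tMaxX 0.7247 tMaxY 1.4682 | tΔX 1.0353 tΔY 3.8637
    t=0.7247 [x] (5,5) — stop
  → r_2 = 0.7247
beam 3: φ=-45°, α=30°
  cosα=0.8660 sinα=0.5000 | (4,5) | tMaxX 0.8083 tMaxY 1.2400 | tΔX 1.1547 tΔY 2.0000
    t=0.8083 [x] (5,5) — stop
  → r_3 = 0.8083
beam 4: φ=0°, α=75°
  cosα=0.2588 sinα=0.9659 | (4,5) | tMaxX 2.7046 tMaxY 0.6419 | tΔX 3.8637 tΔY 1.0353
    t=0.6419 [y] (4,6)
    t=1.6771 [y] (4,7) — stop
  → r_4 = 1.6771
beam 5: φ=45°, α=120°
  cosα=-0.5000 sinα=0.8660 | (4,5) | tMaxX 0.6000 tMaxY 0.7159 | tΔX 2.0000 tΔY 1.1547
    t=0.6000 [x] (3,5)
    t=0.7159 [y] (3,6)
    t=1.8706 [y] (3,7) — stop
  → r_5 = 1.8706
beam 6: φ=90°, α=165°
  cosα=-0.9659 sinα=0.2588 | (4,5) | tMaxX 0.3106 tMaxY 2.3955 | tΔX 1.0353 tΔY 3.8637
    t=0.3106 [x] (3,5)
    t=1.3459 [x] (2,5)
    t=2.3811 [x] (1,5)
    t=2.3955 [y] (1,6)
    t=3.4164 [x] (0,6) — stop
  → r_6 = 3.4164
beam 7: φ=135°, α=210°
  cosα=-0.8660 sinα=-0.5000 | (4,5) | tMaxX 0.3464 tMaxY 0.7600 | tΔX 1.1547 tΔY 2.0000
    t=0.3464 [x] (3,5)
    t=0.7600 [y] (3,4)
    t=1.5011 [x] (2,4)
    t=2.6558 [x] (1,4)
    t=2.7600 [y] (1,3)
    t=3.8105 [x] (0,3) — stop
  → r_7 = 3.8105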